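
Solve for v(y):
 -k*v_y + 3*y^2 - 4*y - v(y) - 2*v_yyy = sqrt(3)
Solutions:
 v(y) = C1*exp(y*(2*k/((-6^(1/3) + 2^(1/3)*3^(5/6)*I)*(sqrt(3)*sqrt(2*k^3 + 27) + 9)^(1/3)) + 6^(1/3)*(sqrt(3)*sqrt(2*k^3 + 27) + 9)^(1/3)/12 - 2^(1/3)*3^(5/6)*I*(sqrt(3)*sqrt(2*k^3 + 27) + 9)^(1/3)/12)) + C2*exp(y*(-2*k/((6^(1/3) + 2^(1/3)*3^(5/6)*I)*(sqrt(3)*sqrt(2*k^3 + 27) + 9)^(1/3)) + 6^(1/3)*(sqrt(3)*sqrt(2*k^3 + 27) + 9)^(1/3)/12 + 2^(1/3)*3^(5/6)*I*(sqrt(3)*sqrt(2*k^3 + 27) + 9)^(1/3)/12)) + C3*exp(6^(1/3)*y*(6^(1/3)*k/(sqrt(3)*sqrt(2*k^3 + 27) + 9)^(1/3) - (sqrt(3)*sqrt(2*k^3 + 27) + 9)^(1/3))/6) + 6*k^2 - 6*k*y + 4*k + 3*y^2 - 4*y - sqrt(3)


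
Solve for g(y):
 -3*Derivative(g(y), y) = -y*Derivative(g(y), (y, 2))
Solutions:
 g(y) = C1 + C2*y^4


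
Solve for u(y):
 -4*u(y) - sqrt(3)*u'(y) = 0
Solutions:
 u(y) = C1*exp(-4*sqrt(3)*y/3)


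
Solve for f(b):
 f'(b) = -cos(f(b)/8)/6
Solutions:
 b/6 - 4*log(sin(f(b)/8) - 1) + 4*log(sin(f(b)/8) + 1) = C1


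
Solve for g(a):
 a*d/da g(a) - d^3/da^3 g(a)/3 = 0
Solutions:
 g(a) = C1 + Integral(C2*airyai(3^(1/3)*a) + C3*airybi(3^(1/3)*a), a)


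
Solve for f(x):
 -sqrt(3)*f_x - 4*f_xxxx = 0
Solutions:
 f(x) = C1 + C4*exp(-2^(1/3)*3^(1/6)*x/2) + (C2*sin(2^(1/3)*3^(2/3)*x/4) + C3*cos(2^(1/3)*3^(2/3)*x/4))*exp(2^(1/3)*3^(1/6)*x/4)


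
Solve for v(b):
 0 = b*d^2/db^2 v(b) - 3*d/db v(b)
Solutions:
 v(b) = C1 + C2*b^4


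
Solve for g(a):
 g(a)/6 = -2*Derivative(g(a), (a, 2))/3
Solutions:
 g(a) = C1*sin(a/2) + C2*cos(a/2)


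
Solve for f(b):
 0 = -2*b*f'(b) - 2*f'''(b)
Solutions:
 f(b) = C1 + Integral(C2*airyai(-b) + C3*airybi(-b), b)


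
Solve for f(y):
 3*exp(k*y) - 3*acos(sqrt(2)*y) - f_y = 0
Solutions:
 f(y) = C1 - 3*y*acos(sqrt(2)*y) + 3*sqrt(2)*sqrt(1 - 2*y^2)/2 + 3*Piecewise((exp(k*y)/k, Ne(k, 0)), (y, True))


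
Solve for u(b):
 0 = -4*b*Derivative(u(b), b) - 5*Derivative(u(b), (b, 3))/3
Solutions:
 u(b) = C1 + Integral(C2*airyai(-12^(1/3)*5^(2/3)*b/5) + C3*airybi(-12^(1/3)*5^(2/3)*b/5), b)


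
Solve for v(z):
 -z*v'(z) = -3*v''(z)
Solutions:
 v(z) = C1 + C2*erfi(sqrt(6)*z/6)


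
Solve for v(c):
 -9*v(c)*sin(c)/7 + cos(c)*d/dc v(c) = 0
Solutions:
 v(c) = C1/cos(c)^(9/7)


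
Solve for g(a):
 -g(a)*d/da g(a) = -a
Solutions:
 g(a) = -sqrt(C1 + a^2)
 g(a) = sqrt(C1 + a^2)


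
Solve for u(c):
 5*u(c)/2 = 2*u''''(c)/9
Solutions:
 u(c) = C1*exp(-5^(1/4)*sqrt(6)*c/2) + C2*exp(5^(1/4)*sqrt(6)*c/2) + C3*sin(5^(1/4)*sqrt(6)*c/2) + C4*cos(5^(1/4)*sqrt(6)*c/2)


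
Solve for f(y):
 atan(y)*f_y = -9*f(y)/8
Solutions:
 f(y) = C1*exp(-9*Integral(1/atan(y), y)/8)


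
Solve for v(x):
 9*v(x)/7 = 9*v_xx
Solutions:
 v(x) = C1*exp(-sqrt(7)*x/7) + C2*exp(sqrt(7)*x/7)


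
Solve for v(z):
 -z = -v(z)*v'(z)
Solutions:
 v(z) = -sqrt(C1 + z^2)
 v(z) = sqrt(C1 + z^2)


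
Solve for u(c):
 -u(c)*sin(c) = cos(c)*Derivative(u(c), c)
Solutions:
 u(c) = C1*cos(c)


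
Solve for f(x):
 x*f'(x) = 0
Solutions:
 f(x) = C1


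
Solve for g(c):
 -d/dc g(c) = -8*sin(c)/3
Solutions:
 g(c) = C1 - 8*cos(c)/3


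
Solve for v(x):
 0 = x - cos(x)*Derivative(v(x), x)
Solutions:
 v(x) = C1 + Integral(x/cos(x), x)


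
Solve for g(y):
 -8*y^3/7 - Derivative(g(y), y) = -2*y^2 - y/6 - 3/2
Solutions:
 g(y) = C1 - 2*y^4/7 + 2*y^3/3 + y^2/12 + 3*y/2


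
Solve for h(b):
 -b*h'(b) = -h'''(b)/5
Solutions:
 h(b) = C1 + Integral(C2*airyai(5^(1/3)*b) + C3*airybi(5^(1/3)*b), b)


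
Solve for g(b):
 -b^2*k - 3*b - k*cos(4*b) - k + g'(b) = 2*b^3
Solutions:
 g(b) = C1 + b^4/2 + b^3*k/3 + 3*b^2/2 + b*k + k*sin(4*b)/4


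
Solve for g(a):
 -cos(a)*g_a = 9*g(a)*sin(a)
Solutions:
 g(a) = C1*cos(a)^9


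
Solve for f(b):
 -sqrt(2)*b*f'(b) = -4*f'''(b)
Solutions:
 f(b) = C1 + Integral(C2*airyai(sqrt(2)*b/2) + C3*airybi(sqrt(2)*b/2), b)


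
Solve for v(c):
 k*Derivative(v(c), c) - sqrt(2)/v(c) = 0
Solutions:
 v(c) = -sqrt(C1 + 2*sqrt(2)*c/k)
 v(c) = sqrt(C1 + 2*sqrt(2)*c/k)


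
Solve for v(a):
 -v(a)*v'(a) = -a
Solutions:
 v(a) = -sqrt(C1 + a^2)
 v(a) = sqrt(C1 + a^2)


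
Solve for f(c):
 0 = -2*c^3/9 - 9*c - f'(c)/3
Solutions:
 f(c) = C1 - c^4/6 - 27*c^2/2


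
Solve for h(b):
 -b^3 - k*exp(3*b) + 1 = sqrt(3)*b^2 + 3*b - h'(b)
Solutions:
 h(b) = C1 + b^4/4 + sqrt(3)*b^3/3 + 3*b^2/2 - b + k*exp(3*b)/3


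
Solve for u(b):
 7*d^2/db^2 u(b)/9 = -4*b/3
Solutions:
 u(b) = C1 + C2*b - 2*b^3/7


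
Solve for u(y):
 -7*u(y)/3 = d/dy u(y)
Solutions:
 u(y) = C1*exp(-7*y/3)


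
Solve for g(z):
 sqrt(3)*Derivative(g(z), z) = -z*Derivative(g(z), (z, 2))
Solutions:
 g(z) = C1 + C2*z^(1 - sqrt(3))


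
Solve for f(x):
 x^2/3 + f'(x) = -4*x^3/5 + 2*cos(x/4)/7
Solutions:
 f(x) = C1 - x^4/5 - x^3/9 + 8*sin(x/4)/7


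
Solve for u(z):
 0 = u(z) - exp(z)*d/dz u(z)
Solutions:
 u(z) = C1*exp(-exp(-z))


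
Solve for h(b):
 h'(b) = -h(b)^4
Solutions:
 h(b) = (-3^(2/3) - 3*3^(1/6)*I)*(1/(C1 + b))^(1/3)/6
 h(b) = (-3^(2/3) + 3*3^(1/6)*I)*(1/(C1 + b))^(1/3)/6
 h(b) = (1/(C1 + 3*b))^(1/3)


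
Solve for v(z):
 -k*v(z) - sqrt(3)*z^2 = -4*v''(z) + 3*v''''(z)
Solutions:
 v(z) = C1*exp(-sqrt(3)*z*sqrt(2 - sqrt(4 - 3*k))/3) + C2*exp(sqrt(3)*z*sqrt(2 - sqrt(4 - 3*k))/3) + C3*exp(-sqrt(3)*z*sqrt(sqrt(4 - 3*k) + 2)/3) + C4*exp(sqrt(3)*z*sqrt(sqrt(4 - 3*k) + 2)/3) - sqrt(3)*z^2/k - 8*sqrt(3)/k^2


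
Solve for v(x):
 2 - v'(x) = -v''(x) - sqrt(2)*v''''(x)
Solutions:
 v(x) = C1 + C2*exp(-x*(-2*2^(1/6)*3^(2/3)/(9*sqrt(2) + sqrt(6)*sqrt(2*sqrt(2) + 27))^(1/3) + 6^(1/3)*(9*sqrt(2) + sqrt(6)*sqrt(2*sqrt(2) + 27))^(1/3))/12)*sin(x*(6*6^(1/6)/(9*sqrt(2) + sqrt(6)*sqrt(2*sqrt(2) + 27))^(1/3) + 2^(1/3)*3^(5/6)*(9*sqrt(2) + sqrt(6)*sqrt(2*sqrt(2) + 27))^(1/3))/12) + C3*exp(-x*(-2*2^(1/6)*3^(2/3)/(9*sqrt(2) + sqrt(6)*sqrt(2*sqrt(2) + 27))^(1/3) + 6^(1/3)*(9*sqrt(2) + sqrt(6)*sqrt(2*sqrt(2) + 27))^(1/3))/12)*cos(x*(6*6^(1/6)/(9*sqrt(2) + sqrt(6)*sqrt(2*sqrt(2) + 27))^(1/3) + 2^(1/3)*3^(5/6)*(9*sqrt(2) + sqrt(6)*sqrt(2*sqrt(2) + 27))^(1/3))/12) + C4*exp(x*(-2*2^(1/6)*3^(2/3)/(9*sqrt(2) + sqrt(6)*sqrt(2*sqrt(2) + 27))^(1/3) + 6^(1/3)*(9*sqrt(2) + sqrt(6)*sqrt(2*sqrt(2) + 27))^(1/3))/6) + 2*x


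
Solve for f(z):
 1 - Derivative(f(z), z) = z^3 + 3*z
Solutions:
 f(z) = C1 - z^4/4 - 3*z^2/2 + z


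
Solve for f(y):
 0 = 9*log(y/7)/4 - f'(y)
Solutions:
 f(y) = C1 + 9*y*log(y)/4 - 9*y*log(7)/4 - 9*y/4


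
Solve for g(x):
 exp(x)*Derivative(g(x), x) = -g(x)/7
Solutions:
 g(x) = C1*exp(exp(-x)/7)


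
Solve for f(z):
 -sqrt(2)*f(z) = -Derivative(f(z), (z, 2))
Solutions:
 f(z) = C1*exp(-2^(1/4)*z) + C2*exp(2^(1/4)*z)


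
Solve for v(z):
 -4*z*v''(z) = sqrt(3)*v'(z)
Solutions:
 v(z) = C1 + C2*z^(1 - sqrt(3)/4)


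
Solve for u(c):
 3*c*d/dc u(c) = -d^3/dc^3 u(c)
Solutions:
 u(c) = C1 + Integral(C2*airyai(-3^(1/3)*c) + C3*airybi(-3^(1/3)*c), c)


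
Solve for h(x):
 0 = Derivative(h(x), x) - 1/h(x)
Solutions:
 h(x) = -sqrt(C1 + 2*x)
 h(x) = sqrt(C1 + 2*x)


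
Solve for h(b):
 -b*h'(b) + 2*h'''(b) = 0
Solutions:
 h(b) = C1 + Integral(C2*airyai(2^(2/3)*b/2) + C3*airybi(2^(2/3)*b/2), b)


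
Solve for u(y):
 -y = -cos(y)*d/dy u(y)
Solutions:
 u(y) = C1 + Integral(y/cos(y), y)


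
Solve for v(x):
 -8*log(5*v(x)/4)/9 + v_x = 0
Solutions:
 9*Integral(1/(-log(_y) - log(5) + 2*log(2)), (_y, v(x)))/8 = C1 - x


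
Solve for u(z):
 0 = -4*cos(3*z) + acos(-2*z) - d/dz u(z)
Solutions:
 u(z) = C1 + z*acos(-2*z) + sqrt(1 - 4*z^2)/2 - 4*sin(3*z)/3


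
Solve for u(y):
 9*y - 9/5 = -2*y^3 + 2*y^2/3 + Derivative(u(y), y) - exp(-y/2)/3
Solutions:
 u(y) = C1 + y^4/2 - 2*y^3/9 + 9*y^2/2 - 9*y/5 - 2*exp(-y/2)/3


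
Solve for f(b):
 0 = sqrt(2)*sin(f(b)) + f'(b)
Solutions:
 f(b) = -acos((-C1 - exp(2*sqrt(2)*b))/(C1 - exp(2*sqrt(2)*b))) + 2*pi
 f(b) = acos((-C1 - exp(2*sqrt(2)*b))/(C1 - exp(2*sqrt(2)*b)))


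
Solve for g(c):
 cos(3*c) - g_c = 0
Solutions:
 g(c) = C1 + sin(3*c)/3


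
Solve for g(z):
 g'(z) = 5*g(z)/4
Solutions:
 g(z) = C1*exp(5*z/4)


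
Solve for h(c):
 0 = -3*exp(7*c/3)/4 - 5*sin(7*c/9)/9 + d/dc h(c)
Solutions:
 h(c) = C1 + 9*exp(7*c/3)/28 - 5*cos(7*c/9)/7


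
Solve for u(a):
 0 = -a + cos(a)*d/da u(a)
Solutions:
 u(a) = C1 + Integral(a/cos(a), a)


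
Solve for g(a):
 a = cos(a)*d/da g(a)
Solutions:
 g(a) = C1 + Integral(a/cos(a), a)


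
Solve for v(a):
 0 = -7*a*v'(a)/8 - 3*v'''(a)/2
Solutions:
 v(a) = C1 + Integral(C2*airyai(-126^(1/3)*a/6) + C3*airybi(-126^(1/3)*a/6), a)


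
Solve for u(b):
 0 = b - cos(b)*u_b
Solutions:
 u(b) = C1 + Integral(b/cos(b), b)


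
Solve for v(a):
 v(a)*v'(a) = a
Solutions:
 v(a) = -sqrt(C1 + a^2)
 v(a) = sqrt(C1 + a^2)


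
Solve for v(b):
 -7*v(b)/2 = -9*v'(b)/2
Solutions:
 v(b) = C1*exp(7*b/9)


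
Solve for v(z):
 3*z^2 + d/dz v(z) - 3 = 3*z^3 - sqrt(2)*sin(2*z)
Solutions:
 v(z) = C1 + 3*z^4/4 - z^3 + 3*z + sqrt(2)*cos(2*z)/2


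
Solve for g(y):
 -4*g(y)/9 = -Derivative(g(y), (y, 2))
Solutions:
 g(y) = C1*exp(-2*y/3) + C2*exp(2*y/3)


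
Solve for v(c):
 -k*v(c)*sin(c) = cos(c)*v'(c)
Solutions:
 v(c) = C1*exp(k*log(cos(c)))


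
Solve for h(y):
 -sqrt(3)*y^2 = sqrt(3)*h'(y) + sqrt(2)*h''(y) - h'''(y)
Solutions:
 h(y) = C1 + C2*exp(sqrt(2)*y*(1 - sqrt(1 + 2*sqrt(3)))/2) + C3*exp(sqrt(2)*y*(1 + sqrt(1 + 2*sqrt(3)))/2) - y^3/3 + sqrt(6)*y^2/3 - 4*y/3 - 2*sqrt(3)*y/3


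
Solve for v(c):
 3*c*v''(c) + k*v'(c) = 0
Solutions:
 v(c) = C1 + c^(1 - re(k)/3)*(C2*sin(log(c)*Abs(im(k))/3) + C3*cos(log(c)*im(k)/3))


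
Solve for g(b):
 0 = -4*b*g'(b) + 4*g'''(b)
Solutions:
 g(b) = C1 + Integral(C2*airyai(b) + C3*airybi(b), b)


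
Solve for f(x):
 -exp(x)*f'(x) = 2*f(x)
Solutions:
 f(x) = C1*exp(2*exp(-x))


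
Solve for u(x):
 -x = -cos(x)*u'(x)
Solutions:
 u(x) = C1 + Integral(x/cos(x), x)


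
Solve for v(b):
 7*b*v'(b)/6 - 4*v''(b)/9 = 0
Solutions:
 v(b) = C1 + C2*erfi(sqrt(21)*b/4)


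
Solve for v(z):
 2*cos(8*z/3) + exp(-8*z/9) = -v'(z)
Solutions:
 v(z) = C1 - 3*sin(8*z/3)/4 + 9*exp(-8*z/9)/8


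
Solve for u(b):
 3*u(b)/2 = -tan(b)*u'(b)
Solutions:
 u(b) = C1/sin(b)^(3/2)


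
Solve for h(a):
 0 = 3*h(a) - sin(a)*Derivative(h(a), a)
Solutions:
 h(a) = C1*(cos(a) - 1)^(3/2)/(cos(a) + 1)^(3/2)


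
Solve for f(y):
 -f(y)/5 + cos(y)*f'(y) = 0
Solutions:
 f(y) = C1*(sin(y) + 1)^(1/10)/(sin(y) - 1)^(1/10)


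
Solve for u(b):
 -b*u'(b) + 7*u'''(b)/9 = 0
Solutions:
 u(b) = C1 + Integral(C2*airyai(21^(2/3)*b/7) + C3*airybi(21^(2/3)*b/7), b)


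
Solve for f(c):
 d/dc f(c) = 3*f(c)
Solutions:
 f(c) = C1*exp(3*c)


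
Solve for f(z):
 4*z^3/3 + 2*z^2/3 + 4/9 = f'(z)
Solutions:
 f(z) = C1 + z^4/3 + 2*z^3/9 + 4*z/9


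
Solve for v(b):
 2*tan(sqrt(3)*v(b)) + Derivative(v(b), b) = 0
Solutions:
 v(b) = sqrt(3)*(pi - asin(C1*exp(-2*sqrt(3)*b)))/3
 v(b) = sqrt(3)*asin(C1*exp(-2*sqrt(3)*b))/3


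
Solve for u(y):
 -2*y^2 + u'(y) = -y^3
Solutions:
 u(y) = C1 - y^4/4 + 2*y^3/3


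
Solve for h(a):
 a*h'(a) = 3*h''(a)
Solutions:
 h(a) = C1 + C2*erfi(sqrt(6)*a/6)


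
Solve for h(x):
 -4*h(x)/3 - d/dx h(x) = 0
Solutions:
 h(x) = C1*exp(-4*x/3)


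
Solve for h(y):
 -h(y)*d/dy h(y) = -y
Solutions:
 h(y) = -sqrt(C1 + y^2)
 h(y) = sqrt(C1 + y^2)


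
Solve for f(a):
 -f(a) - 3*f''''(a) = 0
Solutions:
 f(a) = (C1*sin(sqrt(2)*3^(3/4)*a/6) + C2*cos(sqrt(2)*3^(3/4)*a/6))*exp(-sqrt(2)*3^(3/4)*a/6) + (C3*sin(sqrt(2)*3^(3/4)*a/6) + C4*cos(sqrt(2)*3^(3/4)*a/6))*exp(sqrt(2)*3^(3/4)*a/6)


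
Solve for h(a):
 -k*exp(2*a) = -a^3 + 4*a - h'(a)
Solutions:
 h(a) = C1 - a^4/4 + 2*a^2 + k*exp(2*a)/2


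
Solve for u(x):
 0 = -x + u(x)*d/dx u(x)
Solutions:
 u(x) = -sqrt(C1 + x^2)
 u(x) = sqrt(C1 + x^2)


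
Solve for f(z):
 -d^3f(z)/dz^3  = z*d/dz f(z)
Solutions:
 f(z) = C1 + Integral(C2*airyai(-z) + C3*airybi(-z), z)


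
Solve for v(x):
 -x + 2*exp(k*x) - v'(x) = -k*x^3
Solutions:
 v(x) = C1 + k*x^4/4 - x^2/2 + 2*exp(k*x)/k


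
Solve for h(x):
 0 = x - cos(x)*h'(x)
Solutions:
 h(x) = C1 + Integral(x/cos(x), x)


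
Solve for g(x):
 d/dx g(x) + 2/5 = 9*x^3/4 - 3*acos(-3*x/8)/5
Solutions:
 g(x) = C1 + 9*x^4/16 - 3*x*acos(-3*x/8)/5 - 2*x/5 - sqrt(64 - 9*x^2)/5


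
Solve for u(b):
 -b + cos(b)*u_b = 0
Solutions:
 u(b) = C1 + Integral(b/cos(b), b)


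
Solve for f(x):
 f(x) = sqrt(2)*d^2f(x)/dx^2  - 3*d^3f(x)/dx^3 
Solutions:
 f(x) = C1*exp(x*(4*2^(1/3)/(-4*sqrt(2) + sqrt(-32 + (243 - 4*sqrt(2))^2) + 243)^(1/3) + 4*sqrt(2) + 2^(2/3)*(-4*sqrt(2) + sqrt(-32 + (243 - 4*sqrt(2))^2) + 243)^(1/3))/36)*sin(2^(1/3)*sqrt(3)*x*(-2^(1/3)*(-4*sqrt(2) + 27*sqrt(-32/729 + (9 - 4*sqrt(2)/27)^2) + 243)^(1/3) + 4/(-4*sqrt(2) + 27*sqrt(-32/729 + (9 - 4*sqrt(2)/27)^2) + 243)^(1/3))/36) + C2*exp(x*(4*2^(1/3)/(-4*sqrt(2) + sqrt(-32 + (243 - 4*sqrt(2))^2) + 243)^(1/3) + 4*sqrt(2) + 2^(2/3)*(-4*sqrt(2) + sqrt(-32 + (243 - 4*sqrt(2))^2) + 243)^(1/3))/36)*cos(2^(1/3)*sqrt(3)*x*(-2^(1/3)*(-4*sqrt(2) + 27*sqrt(-32/729 + (9 - 4*sqrt(2)/27)^2) + 243)^(1/3) + 4/(-4*sqrt(2) + 27*sqrt(-32/729 + (9 - 4*sqrt(2)/27)^2) + 243)^(1/3))/36) + C3*exp(x*(-2^(2/3)*(-4*sqrt(2) + sqrt(-32 + (243 - 4*sqrt(2))^2) + 243)^(1/3) - 4*2^(1/3)/(-4*sqrt(2) + sqrt(-32 + (243 - 4*sqrt(2))^2) + 243)^(1/3) + 2*sqrt(2))/18)


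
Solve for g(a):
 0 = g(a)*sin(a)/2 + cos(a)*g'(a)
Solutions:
 g(a) = C1*sqrt(cos(a))


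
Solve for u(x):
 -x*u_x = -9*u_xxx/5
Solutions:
 u(x) = C1 + Integral(C2*airyai(15^(1/3)*x/3) + C3*airybi(15^(1/3)*x/3), x)


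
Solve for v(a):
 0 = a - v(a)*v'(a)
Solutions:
 v(a) = -sqrt(C1 + a^2)
 v(a) = sqrt(C1 + a^2)


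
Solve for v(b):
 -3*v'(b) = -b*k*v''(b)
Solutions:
 v(b) = C1 + b^(((re(k) + 3)*re(k) + im(k)^2)/(re(k)^2 + im(k)^2))*(C2*sin(3*log(b)*Abs(im(k))/(re(k)^2 + im(k)^2)) + C3*cos(3*log(b)*im(k)/(re(k)^2 + im(k)^2)))


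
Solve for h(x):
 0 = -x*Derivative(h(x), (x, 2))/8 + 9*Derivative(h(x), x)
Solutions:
 h(x) = C1 + C2*x^73


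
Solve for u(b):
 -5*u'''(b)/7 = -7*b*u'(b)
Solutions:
 u(b) = C1 + Integral(C2*airyai(35^(2/3)*b/5) + C3*airybi(35^(2/3)*b/5), b)


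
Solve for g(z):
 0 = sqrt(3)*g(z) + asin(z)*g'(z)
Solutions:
 g(z) = C1*exp(-sqrt(3)*Integral(1/asin(z), z))


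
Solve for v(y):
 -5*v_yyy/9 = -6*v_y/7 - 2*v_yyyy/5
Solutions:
 v(y) = C1 + C2*exp(y*(875*5^(2/3)*7^(1/3)/(486*sqrt(192446) + 214321)^(1/3) + 350 + 5^(1/3)*7^(2/3)*(486*sqrt(192446) + 214321)^(1/3))/756)*sin(sqrt(3)*35^(1/3)*y*(-7^(1/3)*(486*sqrt(192446) + 214321)^(1/3) + 875*5^(1/3)/(486*sqrt(192446) + 214321)^(1/3))/756) + C3*exp(y*(875*5^(2/3)*7^(1/3)/(486*sqrt(192446) + 214321)^(1/3) + 350 + 5^(1/3)*7^(2/3)*(486*sqrt(192446) + 214321)^(1/3))/756)*cos(sqrt(3)*35^(1/3)*y*(-7^(1/3)*(486*sqrt(192446) + 214321)^(1/3) + 875*5^(1/3)/(486*sqrt(192446) + 214321)^(1/3))/756) + C4*exp(y*(-5^(1/3)*7^(2/3)*(486*sqrt(192446) + 214321)^(1/3) - 875*5^(2/3)*7^(1/3)/(486*sqrt(192446) + 214321)^(1/3) + 175)/378)


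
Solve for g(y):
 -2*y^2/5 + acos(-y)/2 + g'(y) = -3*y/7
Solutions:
 g(y) = C1 + 2*y^3/15 - 3*y^2/14 - y*acos(-y)/2 - sqrt(1 - y^2)/2


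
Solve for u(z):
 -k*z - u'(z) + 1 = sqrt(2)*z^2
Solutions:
 u(z) = C1 - k*z^2/2 - sqrt(2)*z^3/3 + z


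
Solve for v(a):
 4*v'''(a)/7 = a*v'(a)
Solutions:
 v(a) = C1 + Integral(C2*airyai(14^(1/3)*a/2) + C3*airybi(14^(1/3)*a/2), a)


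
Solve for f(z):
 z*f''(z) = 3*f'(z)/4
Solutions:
 f(z) = C1 + C2*z^(7/4)


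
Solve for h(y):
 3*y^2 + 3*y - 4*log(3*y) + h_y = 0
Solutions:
 h(y) = C1 - y^3 - 3*y^2/2 + 4*y*log(y) - 4*y + y*log(81)


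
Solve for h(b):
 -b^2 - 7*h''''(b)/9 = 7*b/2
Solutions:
 h(b) = C1 + C2*b + C3*b^2 + C4*b^3 - b^6/280 - 3*b^5/80


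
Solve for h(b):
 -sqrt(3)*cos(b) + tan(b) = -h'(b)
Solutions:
 h(b) = C1 + log(cos(b)) + sqrt(3)*sin(b)


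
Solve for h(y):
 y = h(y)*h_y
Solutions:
 h(y) = -sqrt(C1 + y^2)
 h(y) = sqrt(C1 + y^2)


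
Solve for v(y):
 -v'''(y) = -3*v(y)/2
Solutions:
 v(y) = C3*exp(2^(2/3)*3^(1/3)*y/2) + (C1*sin(2^(2/3)*3^(5/6)*y/4) + C2*cos(2^(2/3)*3^(5/6)*y/4))*exp(-2^(2/3)*3^(1/3)*y/4)


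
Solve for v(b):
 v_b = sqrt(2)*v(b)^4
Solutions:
 v(b) = (-1/(C1 + 3*sqrt(2)*b))^(1/3)
 v(b) = (-1/(C1 + sqrt(2)*b))^(1/3)*(-3^(2/3) - 3*3^(1/6)*I)/6
 v(b) = (-1/(C1 + sqrt(2)*b))^(1/3)*(-3^(2/3) + 3*3^(1/6)*I)/6


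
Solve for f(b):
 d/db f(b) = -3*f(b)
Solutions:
 f(b) = C1*exp(-3*b)


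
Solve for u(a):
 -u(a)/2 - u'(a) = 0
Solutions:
 u(a) = C1*exp(-a/2)


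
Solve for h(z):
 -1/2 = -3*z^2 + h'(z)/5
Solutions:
 h(z) = C1 + 5*z^3 - 5*z/2


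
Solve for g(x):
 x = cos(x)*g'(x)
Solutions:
 g(x) = C1 + Integral(x/cos(x), x)


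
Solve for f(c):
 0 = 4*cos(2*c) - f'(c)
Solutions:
 f(c) = C1 + 2*sin(2*c)


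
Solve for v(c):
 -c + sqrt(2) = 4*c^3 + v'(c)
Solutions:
 v(c) = C1 - c^4 - c^2/2 + sqrt(2)*c


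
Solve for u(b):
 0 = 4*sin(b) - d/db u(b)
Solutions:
 u(b) = C1 - 4*cos(b)


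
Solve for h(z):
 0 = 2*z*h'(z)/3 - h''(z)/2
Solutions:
 h(z) = C1 + C2*erfi(sqrt(6)*z/3)


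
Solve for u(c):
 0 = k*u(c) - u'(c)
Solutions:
 u(c) = C1*exp(c*k)


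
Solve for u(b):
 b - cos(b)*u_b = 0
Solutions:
 u(b) = C1 + Integral(b/cos(b), b)


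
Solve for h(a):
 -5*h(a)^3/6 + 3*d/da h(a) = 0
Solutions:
 h(a) = -3*sqrt(-1/(C1 + 5*a))
 h(a) = 3*sqrt(-1/(C1 + 5*a))


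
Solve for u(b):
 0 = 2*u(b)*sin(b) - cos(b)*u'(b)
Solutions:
 u(b) = C1/cos(b)^2


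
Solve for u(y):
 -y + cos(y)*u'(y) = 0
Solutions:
 u(y) = C1 + Integral(y/cos(y), y)


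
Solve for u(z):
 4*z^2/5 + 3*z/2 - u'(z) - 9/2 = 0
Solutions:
 u(z) = C1 + 4*z^3/15 + 3*z^2/4 - 9*z/2


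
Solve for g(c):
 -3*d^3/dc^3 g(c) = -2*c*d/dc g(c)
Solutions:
 g(c) = C1 + Integral(C2*airyai(2^(1/3)*3^(2/3)*c/3) + C3*airybi(2^(1/3)*3^(2/3)*c/3), c)


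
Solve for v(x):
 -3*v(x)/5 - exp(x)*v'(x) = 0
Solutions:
 v(x) = C1*exp(3*exp(-x)/5)


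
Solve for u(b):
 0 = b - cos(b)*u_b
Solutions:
 u(b) = C1 + Integral(b/cos(b), b)


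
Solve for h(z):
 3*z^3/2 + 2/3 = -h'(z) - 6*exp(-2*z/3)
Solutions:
 h(z) = C1 - 3*z^4/8 - 2*z/3 + 9*exp(-2*z/3)


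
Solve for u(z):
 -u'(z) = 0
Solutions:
 u(z) = C1


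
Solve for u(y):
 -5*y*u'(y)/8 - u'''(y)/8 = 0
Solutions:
 u(y) = C1 + Integral(C2*airyai(-5^(1/3)*y) + C3*airybi(-5^(1/3)*y), y)


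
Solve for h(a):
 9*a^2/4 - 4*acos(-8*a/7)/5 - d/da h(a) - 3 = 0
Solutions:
 h(a) = C1 + 3*a^3/4 - 4*a*acos(-8*a/7)/5 - 3*a - sqrt(49 - 64*a^2)/10


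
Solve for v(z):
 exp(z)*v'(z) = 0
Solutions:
 v(z) = C1


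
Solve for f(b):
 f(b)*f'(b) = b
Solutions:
 f(b) = -sqrt(C1 + b^2)
 f(b) = sqrt(C1 + b^2)


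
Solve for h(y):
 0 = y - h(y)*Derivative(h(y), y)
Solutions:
 h(y) = -sqrt(C1 + y^2)
 h(y) = sqrt(C1 + y^2)


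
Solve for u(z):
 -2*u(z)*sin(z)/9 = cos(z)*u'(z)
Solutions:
 u(z) = C1*cos(z)^(2/9)


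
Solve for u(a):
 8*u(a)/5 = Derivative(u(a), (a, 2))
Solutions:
 u(a) = C1*exp(-2*sqrt(10)*a/5) + C2*exp(2*sqrt(10)*a/5)


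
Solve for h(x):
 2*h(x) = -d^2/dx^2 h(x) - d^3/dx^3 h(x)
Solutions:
 h(x) = C1*exp(x*(-2 + (3*sqrt(87) + 28)^(-1/3) + (3*sqrt(87) + 28)^(1/3))/6)*sin(sqrt(3)*x*(-(3*sqrt(87) + 28)^(1/3) + (3*sqrt(87) + 28)^(-1/3))/6) + C2*exp(x*(-2 + (3*sqrt(87) + 28)^(-1/3) + (3*sqrt(87) + 28)^(1/3))/6)*cos(sqrt(3)*x*(-(3*sqrt(87) + 28)^(1/3) + (3*sqrt(87) + 28)^(-1/3))/6) + C3*exp(-x*((3*sqrt(87) + 28)^(-1/3) + 1 + (3*sqrt(87) + 28)^(1/3))/3)


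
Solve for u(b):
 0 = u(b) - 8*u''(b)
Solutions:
 u(b) = C1*exp(-sqrt(2)*b/4) + C2*exp(sqrt(2)*b/4)


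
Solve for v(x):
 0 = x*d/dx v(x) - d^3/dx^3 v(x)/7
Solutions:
 v(x) = C1 + Integral(C2*airyai(7^(1/3)*x) + C3*airybi(7^(1/3)*x), x)


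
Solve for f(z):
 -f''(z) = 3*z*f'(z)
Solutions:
 f(z) = C1 + C2*erf(sqrt(6)*z/2)


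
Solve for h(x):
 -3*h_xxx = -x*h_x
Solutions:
 h(x) = C1 + Integral(C2*airyai(3^(2/3)*x/3) + C3*airybi(3^(2/3)*x/3), x)


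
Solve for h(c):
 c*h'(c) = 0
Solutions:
 h(c) = C1


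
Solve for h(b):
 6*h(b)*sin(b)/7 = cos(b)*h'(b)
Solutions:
 h(b) = C1/cos(b)^(6/7)


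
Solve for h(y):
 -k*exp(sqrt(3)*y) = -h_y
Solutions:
 h(y) = C1 + sqrt(3)*k*exp(sqrt(3)*y)/3


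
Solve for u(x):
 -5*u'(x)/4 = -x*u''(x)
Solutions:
 u(x) = C1 + C2*x^(9/4)


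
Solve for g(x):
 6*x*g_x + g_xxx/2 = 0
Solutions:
 g(x) = C1 + Integral(C2*airyai(-12^(1/3)*x) + C3*airybi(-12^(1/3)*x), x)


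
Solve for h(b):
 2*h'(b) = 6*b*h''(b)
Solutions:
 h(b) = C1 + C2*b^(4/3)


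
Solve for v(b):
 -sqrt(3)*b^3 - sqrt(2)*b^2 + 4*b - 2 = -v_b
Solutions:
 v(b) = C1 + sqrt(3)*b^4/4 + sqrt(2)*b^3/3 - 2*b^2 + 2*b


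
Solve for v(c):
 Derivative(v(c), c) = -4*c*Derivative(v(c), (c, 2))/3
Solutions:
 v(c) = C1 + C2*c^(1/4)


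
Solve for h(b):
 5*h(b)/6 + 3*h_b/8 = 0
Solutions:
 h(b) = C1*exp(-20*b/9)


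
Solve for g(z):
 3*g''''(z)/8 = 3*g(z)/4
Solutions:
 g(z) = C1*exp(-2^(1/4)*z) + C2*exp(2^(1/4)*z) + C3*sin(2^(1/4)*z) + C4*cos(2^(1/4)*z)


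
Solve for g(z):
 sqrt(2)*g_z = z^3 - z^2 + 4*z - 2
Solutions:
 g(z) = C1 + sqrt(2)*z^4/8 - sqrt(2)*z^3/6 + sqrt(2)*z^2 - sqrt(2)*z


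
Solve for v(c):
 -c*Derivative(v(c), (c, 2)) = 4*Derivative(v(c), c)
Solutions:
 v(c) = C1 + C2/c^3


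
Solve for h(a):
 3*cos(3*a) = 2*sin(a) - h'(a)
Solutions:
 h(a) = C1 - sin(3*a) - 2*cos(a)


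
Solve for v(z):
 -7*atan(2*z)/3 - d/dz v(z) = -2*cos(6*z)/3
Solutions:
 v(z) = C1 - 7*z*atan(2*z)/3 + 7*log(4*z^2 + 1)/12 + sin(6*z)/9


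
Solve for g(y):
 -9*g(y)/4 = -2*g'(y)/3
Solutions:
 g(y) = C1*exp(27*y/8)


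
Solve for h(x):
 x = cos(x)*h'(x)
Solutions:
 h(x) = C1 + Integral(x/cos(x), x)


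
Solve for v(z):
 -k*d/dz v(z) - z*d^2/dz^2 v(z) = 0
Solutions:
 v(z) = C1 + z^(1 - re(k))*(C2*sin(log(z)*Abs(im(k))) + C3*cos(log(z)*im(k)))


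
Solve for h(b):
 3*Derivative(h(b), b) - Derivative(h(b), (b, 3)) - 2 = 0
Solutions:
 h(b) = C1 + C2*exp(-sqrt(3)*b) + C3*exp(sqrt(3)*b) + 2*b/3


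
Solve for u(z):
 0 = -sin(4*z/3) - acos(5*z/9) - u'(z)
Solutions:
 u(z) = C1 - z*acos(5*z/9) + sqrt(81 - 25*z^2)/5 + 3*cos(4*z/3)/4


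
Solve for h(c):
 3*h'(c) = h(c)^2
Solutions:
 h(c) = -3/(C1 + c)


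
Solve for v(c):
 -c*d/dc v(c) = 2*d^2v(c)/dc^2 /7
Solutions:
 v(c) = C1 + C2*erf(sqrt(7)*c/2)


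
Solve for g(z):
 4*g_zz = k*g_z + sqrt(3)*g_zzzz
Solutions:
 g(z) = C1 + C2*exp(-z*(2^(2/3)*3^(1/6)*(9*k + sqrt(81*k^2 - 256*sqrt(3)))^(1/3) + 8*6^(1/3)/(9*k + sqrt(81*k^2 - 256*sqrt(3)))^(1/3))/6) + C3*exp(z*(2^(2/3)*3^(1/6)*(9*k + sqrt(81*k^2 - 256*sqrt(3)))^(1/3) - 6^(2/3)*I*(9*k + sqrt(81*k^2 - 256*sqrt(3)))^(1/3) - 64*sqrt(3)/((9*k + sqrt(81*k^2 - 256*sqrt(3)))^(1/3)*(-2^(2/3)*3^(1/6) + 6^(2/3)*I)))/12) + C4*exp(z*(2^(2/3)*3^(1/6)*(9*k + sqrt(81*k^2 - 256*sqrt(3)))^(1/3) + 6^(2/3)*I*(9*k + sqrt(81*k^2 - 256*sqrt(3)))^(1/3) + 64*sqrt(3)/((9*k + sqrt(81*k^2 - 256*sqrt(3)))^(1/3)*(2^(2/3)*3^(1/6) + 6^(2/3)*I)))/12)


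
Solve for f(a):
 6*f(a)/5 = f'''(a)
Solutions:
 f(a) = C3*exp(5^(2/3)*6^(1/3)*a/5) + (C1*sin(2^(1/3)*3^(5/6)*5^(2/3)*a/10) + C2*cos(2^(1/3)*3^(5/6)*5^(2/3)*a/10))*exp(-5^(2/3)*6^(1/3)*a/10)


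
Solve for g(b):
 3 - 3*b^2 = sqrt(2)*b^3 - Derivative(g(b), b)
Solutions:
 g(b) = C1 + sqrt(2)*b^4/4 + b^3 - 3*b


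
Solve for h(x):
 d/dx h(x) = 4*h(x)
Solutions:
 h(x) = C1*exp(4*x)


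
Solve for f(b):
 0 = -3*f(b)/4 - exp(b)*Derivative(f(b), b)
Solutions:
 f(b) = C1*exp(3*exp(-b)/4)


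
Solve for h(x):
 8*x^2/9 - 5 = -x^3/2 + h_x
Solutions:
 h(x) = C1 + x^4/8 + 8*x^3/27 - 5*x


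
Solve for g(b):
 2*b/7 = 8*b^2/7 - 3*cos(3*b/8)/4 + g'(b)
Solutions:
 g(b) = C1 - 8*b^3/21 + b^2/7 + 2*sin(3*b/8)


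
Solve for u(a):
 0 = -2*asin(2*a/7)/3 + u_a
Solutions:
 u(a) = C1 + 2*a*asin(2*a/7)/3 + sqrt(49 - 4*a^2)/3


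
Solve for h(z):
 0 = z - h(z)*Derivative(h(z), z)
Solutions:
 h(z) = -sqrt(C1 + z^2)
 h(z) = sqrt(C1 + z^2)


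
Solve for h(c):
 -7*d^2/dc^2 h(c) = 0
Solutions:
 h(c) = C1 + C2*c


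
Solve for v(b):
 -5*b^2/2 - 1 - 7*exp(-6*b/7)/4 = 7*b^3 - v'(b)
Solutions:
 v(b) = C1 + 7*b^4/4 + 5*b^3/6 + b - 49*exp(-6*b/7)/24


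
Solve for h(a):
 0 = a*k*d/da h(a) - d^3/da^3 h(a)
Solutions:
 h(a) = C1 + Integral(C2*airyai(a*k^(1/3)) + C3*airybi(a*k^(1/3)), a)


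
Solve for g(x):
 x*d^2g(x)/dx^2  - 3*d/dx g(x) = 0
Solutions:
 g(x) = C1 + C2*x^4


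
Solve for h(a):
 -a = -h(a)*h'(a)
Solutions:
 h(a) = -sqrt(C1 + a^2)
 h(a) = sqrt(C1 + a^2)


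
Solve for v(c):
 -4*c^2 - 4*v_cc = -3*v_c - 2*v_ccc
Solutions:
 v(c) = C1 + 4*c^3/9 + 16*c^2/9 + 80*c/27 + (C2*sin(sqrt(2)*c/2) + C3*cos(sqrt(2)*c/2))*exp(c)


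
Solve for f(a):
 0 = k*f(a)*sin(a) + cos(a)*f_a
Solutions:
 f(a) = C1*exp(k*log(cos(a)))


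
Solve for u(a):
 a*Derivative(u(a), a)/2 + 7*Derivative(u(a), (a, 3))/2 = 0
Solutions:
 u(a) = C1 + Integral(C2*airyai(-7^(2/3)*a/7) + C3*airybi(-7^(2/3)*a/7), a)


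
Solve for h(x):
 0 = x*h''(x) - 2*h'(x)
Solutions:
 h(x) = C1 + C2*x^3


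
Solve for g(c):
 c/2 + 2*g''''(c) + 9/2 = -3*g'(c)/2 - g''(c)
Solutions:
 g(c) = C1 + C2*exp(-3^(1/3)*c*(-(27 + sqrt(753))^(1/3) + 2*3^(1/3)/(27 + sqrt(753))^(1/3))/12)*sin(3^(1/6)*c*(6/(27 + sqrt(753))^(1/3) + 3^(2/3)*(27 + sqrt(753))^(1/3))/12) + C3*exp(-3^(1/3)*c*(-(27 + sqrt(753))^(1/3) + 2*3^(1/3)/(27 + sqrt(753))^(1/3))/12)*cos(3^(1/6)*c*(6/(27 + sqrt(753))^(1/3) + 3^(2/3)*(27 + sqrt(753))^(1/3))/12) + C4*exp(3^(1/3)*c*(-(27 + sqrt(753))^(1/3) + 2*3^(1/3)/(27 + sqrt(753))^(1/3))/6) - c^2/6 - 25*c/9


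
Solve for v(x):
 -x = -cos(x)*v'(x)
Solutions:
 v(x) = C1 + Integral(x/cos(x), x)


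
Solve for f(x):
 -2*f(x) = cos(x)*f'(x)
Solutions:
 f(x) = C1*(sin(x) - 1)/(sin(x) + 1)


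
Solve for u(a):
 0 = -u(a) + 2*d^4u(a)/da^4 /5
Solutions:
 u(a) = C1*exp(-2^(3/4)*5^(1/4)*a/2) + C2*exp(2^(3/4)*5^(1/4)*a/2) + C3*sin(2^(3/4)*5^(1/4)*a/2) + C4*cos(2^(3/4)*5^(1/4)*a/2)


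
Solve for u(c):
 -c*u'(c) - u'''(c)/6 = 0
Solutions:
 u(c) = C1 + Integral(C2*airyai(-6^(1/3)*c) + C3*airybi(-6^(1/3)*c), c)


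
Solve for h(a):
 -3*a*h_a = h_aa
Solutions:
 h(a) = C1 + C2*erf(sqrt(6)*a/2)


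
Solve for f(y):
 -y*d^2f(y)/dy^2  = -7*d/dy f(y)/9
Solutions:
 f(y) = C1 + C2*y^(16/9)


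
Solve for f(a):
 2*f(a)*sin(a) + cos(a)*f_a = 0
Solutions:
 f(a) = C1*cos(a)^2


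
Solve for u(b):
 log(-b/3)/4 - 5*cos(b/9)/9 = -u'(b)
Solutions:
 u(b) = C1 - b*log(-b)/4 + b/4 + b*log(3)/4 + 5*sin(b/9)


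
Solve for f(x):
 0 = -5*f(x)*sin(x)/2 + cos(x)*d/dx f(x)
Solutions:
 f(x) = C1/cos(x)^(5/2)


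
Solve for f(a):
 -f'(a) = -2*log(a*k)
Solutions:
 f(a) = C1 + 2*a*log(a*k) - 2*a


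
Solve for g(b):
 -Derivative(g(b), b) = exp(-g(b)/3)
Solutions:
 g(b) = 3*log(C1 - b/3)


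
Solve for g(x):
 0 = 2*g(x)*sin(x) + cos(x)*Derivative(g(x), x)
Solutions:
 g(x) = C1*cos(x)^2


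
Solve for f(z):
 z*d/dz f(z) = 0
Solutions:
 f(z) = C1


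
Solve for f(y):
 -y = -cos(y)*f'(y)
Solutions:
 f(y) = C1 + Integral(y/cos(y), y)


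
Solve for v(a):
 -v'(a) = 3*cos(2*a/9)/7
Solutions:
 v(a) = C1 - 27*sin(2*a/9)/14


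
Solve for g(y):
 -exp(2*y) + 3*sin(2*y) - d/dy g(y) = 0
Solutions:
 g(y) = C1 - exp(2*y)/2 - 3*cos(2*y)/2


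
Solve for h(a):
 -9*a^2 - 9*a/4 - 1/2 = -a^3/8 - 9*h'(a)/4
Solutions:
 h(a) = C1 - a^4/72 + 4*a^3/3 + a^2/2 + 2*a/9


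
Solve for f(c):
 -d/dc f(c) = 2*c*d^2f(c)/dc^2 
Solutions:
 f(c) = C1 + C2*sqrt(c)


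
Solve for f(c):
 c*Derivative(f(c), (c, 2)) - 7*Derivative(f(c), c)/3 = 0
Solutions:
 f(c) = C1 + C2*c^(10/3)


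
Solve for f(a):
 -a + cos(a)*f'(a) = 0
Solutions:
 f(a) = C1 + Integral(a/cos(a), a)


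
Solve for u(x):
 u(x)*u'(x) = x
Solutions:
 u(x) = -sqrt(C1 + x^2)
 u(x) = sqrt(C1 + x^2)


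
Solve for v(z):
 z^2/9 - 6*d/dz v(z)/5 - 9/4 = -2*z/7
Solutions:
 v(z) = C1 + 5*z^3/162 + 5*z^2/42 - 15*z/8


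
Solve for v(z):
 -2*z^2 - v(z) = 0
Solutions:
 v(z) = -2*z^2


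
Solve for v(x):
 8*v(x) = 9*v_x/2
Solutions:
 v(x) = C1*exp(16*x/9)


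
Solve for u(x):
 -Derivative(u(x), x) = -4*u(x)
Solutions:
 u(x) = C1*exp(4*x)


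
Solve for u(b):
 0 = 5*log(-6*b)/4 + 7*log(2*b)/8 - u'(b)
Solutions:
 u(b) = C1 + 17*b*log(b)/8 + b*(-17 + 7*log(2) + 10*log(6) + 10*I*pi)/8


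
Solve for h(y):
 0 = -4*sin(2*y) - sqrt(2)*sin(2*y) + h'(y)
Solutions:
 h(y) = C1 - 2*cos(2*y) - sqrt(2)*cos(2*y)/2


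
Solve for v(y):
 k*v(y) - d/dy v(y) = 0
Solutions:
 v(y) = C1*exp(k*y)


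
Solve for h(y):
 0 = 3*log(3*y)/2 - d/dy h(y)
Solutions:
 h(y) = C1 + 3*y*log(y)/2 - 3*y/2 + 3*y*log(3)/2


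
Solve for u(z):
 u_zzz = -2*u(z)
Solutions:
 u(z) = C3*exp(-2^(1/3)*z) + (C1*sin(2^(1/3)*sqrt(3)*z/2) + C2*cos(2^(1/3)*sqrt(3)*z/2))*exp(2^(1/3)*z/2)


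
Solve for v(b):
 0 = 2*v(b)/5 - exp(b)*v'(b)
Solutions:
 v(b) = C1*exp(-2*exp(-b)/5)


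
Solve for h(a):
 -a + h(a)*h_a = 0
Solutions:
 h(a) = -sqrt(C1 + a^2)
 h(a) = sqrt(C1 + a^2)


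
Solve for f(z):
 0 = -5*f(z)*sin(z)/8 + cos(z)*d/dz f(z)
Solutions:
 f(z) = C1/cos(z)^(5/8)


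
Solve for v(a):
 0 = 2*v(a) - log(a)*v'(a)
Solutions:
 v(a) = C1*exp(2*li(a))


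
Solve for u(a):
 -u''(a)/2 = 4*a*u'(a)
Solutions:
 u(a) = C1 + C2*erf(2*a)


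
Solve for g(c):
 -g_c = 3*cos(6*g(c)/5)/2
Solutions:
 3*c/2 - 5*log(sin(6*g(c)/5) - 1)/12 + 5*log(sin(6*g(c)/5) + 1)/12 = C1


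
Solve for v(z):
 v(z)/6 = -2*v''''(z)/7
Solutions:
 v(z) = (C1*sin(3^(3/4)*7^(1/4)*z/6) + C2*cos(3^(3/4)*7^(1/4)*z/6))*exp(-3^(3/4)*7^(1/4)*z/6) + (C3*sin(3^(3/4)*7^(1/4)*z/6) + C4*cos(3^(3/4)*7^(1/4)*z/6))*exp(3^(3/4)*7^(1/4)*z/6)


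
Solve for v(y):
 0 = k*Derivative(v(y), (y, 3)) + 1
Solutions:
 v(y) = C1 + C2*y + C3*y^2 - y^3/(6*k)


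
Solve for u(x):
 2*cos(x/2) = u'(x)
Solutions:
 u(x) = C1 + 4*sin(x/2)


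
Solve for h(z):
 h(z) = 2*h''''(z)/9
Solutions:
 h(z) = C1*exp(-2^(3/4)*sqrt(3)*z/2) + C2*exp(2^(3/4)*sqrt(3)*z/2) + C3*sin(2^(3/4)*sqrt(3)*z/2) + C4*cos(2^(3/4)*sqrt(3)*z/2)


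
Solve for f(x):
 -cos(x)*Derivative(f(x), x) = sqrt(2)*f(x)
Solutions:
 f(x) = C1*(sin(x) - 1)^(sqrt(2)/2)/(sin(x) + 1)^(sqrt(2)/2)


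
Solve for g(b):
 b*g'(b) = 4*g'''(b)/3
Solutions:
 g(b) = C1 + Integral(C2*airyai(6^(1/3)*b/2) + C3*airybi(6^(1/3)*b/2), b)


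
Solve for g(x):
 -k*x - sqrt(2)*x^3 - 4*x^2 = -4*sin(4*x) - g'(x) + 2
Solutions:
 g(x) = C1 + k*x^2/2 + sqrt(2)*x^4/4 + 4*x^3/3 + 2*x + cos(4*x)


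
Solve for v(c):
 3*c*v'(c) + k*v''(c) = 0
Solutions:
 v(c) = C1 + C2*sqrt(k)*erf(sqrt(6)*c*sqrt(1/k)/2)


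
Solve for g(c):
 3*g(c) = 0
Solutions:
 g(c) = 0


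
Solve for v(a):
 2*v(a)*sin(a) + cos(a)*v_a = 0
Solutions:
 v(a) = C1*cos(a)^2


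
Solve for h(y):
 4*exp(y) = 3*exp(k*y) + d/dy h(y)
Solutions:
 h(y) = C1 + 4*exp(y) - 3*exp(k*y)/k


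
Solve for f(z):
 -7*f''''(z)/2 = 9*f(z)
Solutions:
 f(z) = (C1*sin(14^(3/4)*sqrt(3)*z/14) + C2*cos(14^(3/4)*sqrt(3)*z/14))*exp(-14^(3/4)*sqrt(3)*z/14) + (C3*sin(14^(3/4)*sqrt(3)*z/14) + C4*cos(14^(3/4)*sqrt(3)*z/14))*exp(14^(3/4)*sqrt(3)*z/14)


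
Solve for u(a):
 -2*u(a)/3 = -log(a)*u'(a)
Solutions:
 u(a) = C1*exp(2*li(a)/3)


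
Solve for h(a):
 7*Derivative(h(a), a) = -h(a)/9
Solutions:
 h(a) = C1*exp(-a/63)


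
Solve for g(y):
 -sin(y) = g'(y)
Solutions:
 g(y) = C1 + cos(y)


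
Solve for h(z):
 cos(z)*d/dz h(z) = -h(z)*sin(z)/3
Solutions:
 h(z) = C1*cos(z)^(1/3)


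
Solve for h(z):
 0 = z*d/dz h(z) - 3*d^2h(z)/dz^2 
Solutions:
 h(z) = C1 + C2*erfi(sqrt(6)*z/6)


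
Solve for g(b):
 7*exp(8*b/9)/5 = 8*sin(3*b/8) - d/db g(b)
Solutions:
 g(b) = C1 - 63*exp(8*b/9)/40 - 64*cos(3*b/8)/3


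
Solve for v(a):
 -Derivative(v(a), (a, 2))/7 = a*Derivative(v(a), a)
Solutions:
 v(a) = C1 + C2*erf(sqrt(14)*a/2)


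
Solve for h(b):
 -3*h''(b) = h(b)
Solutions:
 h(b) = C1*sin(sqrt(3)*b/3) + C2*cos(sqrt(3)*b/3)


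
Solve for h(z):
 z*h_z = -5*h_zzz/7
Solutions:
 h(z) = C1 + Integral(C2*airyai(-5^(2/3)*7^(1/3)*z/5) + C3*airybi(-5^(2/3)*7^(1/3)*z/5), z)


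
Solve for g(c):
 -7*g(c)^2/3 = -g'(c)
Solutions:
 g(c) = -3/(C1 + 7*c)


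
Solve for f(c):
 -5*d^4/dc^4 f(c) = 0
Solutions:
 f(c) = C1 + C2*c + C3*c^2 + C4*c^3


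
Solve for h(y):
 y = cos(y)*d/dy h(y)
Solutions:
 h(y) = C1 + Integral(y/cos(y), y)


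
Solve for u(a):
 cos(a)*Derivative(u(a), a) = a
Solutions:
 u(a) = C1 + Integral(a/cos(a), a)


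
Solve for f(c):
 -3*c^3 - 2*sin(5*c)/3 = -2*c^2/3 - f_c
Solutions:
 f(c) = C1 + 3*c^4/4 - 2*c^3/9 - 2*cos(5*c)/15


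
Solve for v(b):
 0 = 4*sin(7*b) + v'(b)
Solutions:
 v(b) = C1 + 4*cos(7*b)/7


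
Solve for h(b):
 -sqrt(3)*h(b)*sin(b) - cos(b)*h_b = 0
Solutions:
 h(b) = C1*cos(b)^(sqrt(3))


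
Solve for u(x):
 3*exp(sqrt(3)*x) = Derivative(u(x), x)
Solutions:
 u(x) = C1 + sqrt(3)*exp(sqrt(3)*x)


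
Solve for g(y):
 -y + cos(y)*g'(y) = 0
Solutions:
 g(y) = C1 + Integral(y/cos(y), y)


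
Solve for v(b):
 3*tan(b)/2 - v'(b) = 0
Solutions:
 v(b) = C1 - 3*log(cos(b))/2


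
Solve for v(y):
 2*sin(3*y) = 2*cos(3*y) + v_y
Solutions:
 v(y) = C1 - 2*sqrt(2)*sin(3*y + pi/4)/3


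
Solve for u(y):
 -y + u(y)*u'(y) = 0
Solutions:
 u(y) = -sqrt(C1 + y^2)
 u(y) = sqrt(C1 + y^2)


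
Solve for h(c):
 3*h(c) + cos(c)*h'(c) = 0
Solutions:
 h(c) = C1*(sin(c) - 1)^(3/2)/(sin(c) + 1)^(3/2)


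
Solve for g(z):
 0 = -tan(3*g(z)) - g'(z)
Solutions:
 g(z) = -asin(C1*exp(-3*z))/3 + pi/3
 g(z) = asin(C1*exp(-3*z))/3


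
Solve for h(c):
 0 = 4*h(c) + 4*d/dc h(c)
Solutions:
 h(c) = C1*exp(-c)


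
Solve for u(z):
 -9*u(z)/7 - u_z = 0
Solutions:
 u(z) = C1*exp(-9*z/7)


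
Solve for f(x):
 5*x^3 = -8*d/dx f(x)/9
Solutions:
 f(x) = C1 - 45*x^4/32


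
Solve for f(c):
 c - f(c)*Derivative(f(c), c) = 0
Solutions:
 f(c) = -sqrt(C1 + c^2)
 f(c) = sqrt(C1 + c^2)


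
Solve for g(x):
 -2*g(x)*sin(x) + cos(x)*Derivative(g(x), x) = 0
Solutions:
 g(x) = C1/cos(x)^2


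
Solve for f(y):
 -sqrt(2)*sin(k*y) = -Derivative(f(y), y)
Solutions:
 f(y) = C1 - sqrt(2)*cos(k*y)/k


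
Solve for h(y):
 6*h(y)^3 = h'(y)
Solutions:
 h(y) = -sqrt(2)*sqrt(-1/(C1 + 6*y))/2
 h(y) = sqrt(2)*sqrt(-1/(C1 + 6*y))/2


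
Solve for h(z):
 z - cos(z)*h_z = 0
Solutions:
 h(z) = C1 + Integral(z/cos(z), z)


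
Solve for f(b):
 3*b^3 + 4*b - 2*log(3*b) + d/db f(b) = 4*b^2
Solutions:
 f(b) = C1 - 3*b^4/4 + 4*b^3/3 - 2*b^2 + 2*b*log(b) - 2*b + 2*b*log(3)


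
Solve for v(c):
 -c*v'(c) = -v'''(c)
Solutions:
 v(c) = C1 + Integral(C2*airyai(c) + C3*airybi(c), c)


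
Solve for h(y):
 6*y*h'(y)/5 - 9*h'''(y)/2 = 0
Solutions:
 h(y) = C1 + Integral(C2*airyai(30^(2/3)*y/15) + C3*airybi(30^(2/3)*y/15), y)


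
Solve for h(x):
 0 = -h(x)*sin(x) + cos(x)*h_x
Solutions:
 h(x) = C1/cos(x)


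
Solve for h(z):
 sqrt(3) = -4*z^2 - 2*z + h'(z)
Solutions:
 h(z) = C1 + 4*z^3/3 + z^2 + sqrt(3)*z


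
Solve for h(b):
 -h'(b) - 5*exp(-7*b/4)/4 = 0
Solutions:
 h(b) = C1 + 5*exp(-7*b/4)/7


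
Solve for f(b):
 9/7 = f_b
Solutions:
 f(b) = C1 + 9*b/7


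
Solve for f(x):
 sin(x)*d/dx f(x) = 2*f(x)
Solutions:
 f(x) = C1*(cos(x) - 1)/(cos(x) + 1)


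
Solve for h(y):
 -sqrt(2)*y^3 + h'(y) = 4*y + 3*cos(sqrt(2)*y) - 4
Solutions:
 h(y) = C1 + sqrt(2)*y^4/4 + 2*y^2 - 4*y + 3*sqrt(2)*sin(sqrt(2)*y)/2


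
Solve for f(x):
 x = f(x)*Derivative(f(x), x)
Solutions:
 f(x) = -sqrt(C1 + x^2)
 f(x) = sqrt(C1 + x^2)


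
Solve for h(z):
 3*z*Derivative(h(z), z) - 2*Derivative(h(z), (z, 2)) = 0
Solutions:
 h(z) = C1 + C2*erfi(sqrt(3)*z/2)


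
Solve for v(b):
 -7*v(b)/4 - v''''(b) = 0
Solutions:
 v(b) = (C1*sin(7^(1/4)*b/2) + C2*cos(7^(1/4)*b/2))*exp(-7^(1/4)*b/2) + (C3*sin(7^(1/4)*b/2) + C4*cos(7^(1/4)*b/2))*exp(7^(1/4)*b/2)


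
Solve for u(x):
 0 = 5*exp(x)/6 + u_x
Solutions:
 u(x) = C1 - 5*exp(x)/6


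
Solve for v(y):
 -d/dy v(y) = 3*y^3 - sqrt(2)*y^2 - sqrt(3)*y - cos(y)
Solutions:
 v(y) = C1 - 3*y^4/4 + sqrt(2)*y^3/3 + sqrt(3)*y^2/2 + sin(y)


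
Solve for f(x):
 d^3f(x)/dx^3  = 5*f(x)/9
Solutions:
 f(x) = C3*exp(15^(1/3)*x/3) + (C1*sin(3^(5/6)*5^(1/3)*x/6) + C2*cos(3^(5/6)*5^(1/3)*x/6))*exp(-15^(1/3)*x/6)


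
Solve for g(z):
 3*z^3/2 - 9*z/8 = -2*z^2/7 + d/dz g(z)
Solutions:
 g(z) = C1 + 3*z^4/8 + 2*z^3/21 - 9*z^2/16


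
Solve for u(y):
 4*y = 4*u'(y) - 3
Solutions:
 u(y) = C1 + y^2/2 + 3*y/4


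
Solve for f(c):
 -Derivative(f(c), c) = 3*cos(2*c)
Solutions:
 f(c) = C1 - 3*sin(2*c)/2


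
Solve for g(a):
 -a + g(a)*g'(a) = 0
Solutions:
 g(a) = -sqrt(C1 + a^2)
 g(a) = sqrt(C1 + a^2)


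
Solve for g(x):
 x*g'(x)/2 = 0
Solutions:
 g(x) = C1


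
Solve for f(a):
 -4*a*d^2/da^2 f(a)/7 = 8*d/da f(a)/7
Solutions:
 f(a) = C1 + C2/a


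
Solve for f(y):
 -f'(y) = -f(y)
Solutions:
 f(y) = C1*exp(y)


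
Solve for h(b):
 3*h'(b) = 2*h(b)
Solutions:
 h(b) = C1*exp(2*b/3)


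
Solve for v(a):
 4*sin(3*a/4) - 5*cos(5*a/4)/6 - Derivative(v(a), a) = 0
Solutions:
 v(a) = C1 - 2*sin(5*a/4)/3 - 16*cos(3*a/4)/3


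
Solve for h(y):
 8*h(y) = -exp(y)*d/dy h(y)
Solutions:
 h(y) = C1*exp(8*exp(-y))


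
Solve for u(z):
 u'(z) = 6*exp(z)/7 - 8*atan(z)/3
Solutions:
 u(z) = C1 - 8*z*atan(z)/3 + 6*exp(z)/7 + 4*log(z^2 + 1)/3


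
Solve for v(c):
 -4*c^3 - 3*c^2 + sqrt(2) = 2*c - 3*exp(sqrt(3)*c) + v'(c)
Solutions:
 v(c) = C1 - c^4 - c^3 - c^2 + sqrt(2)*c + sqrt(3)*exp(sqrt(3)*c)


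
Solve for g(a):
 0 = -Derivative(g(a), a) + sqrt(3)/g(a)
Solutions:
 g(a) = -sqrt(C1 + 2*sqrt(3)*a)
 g(a) = sqrt(C1 + 2*sqrt(3)*a)


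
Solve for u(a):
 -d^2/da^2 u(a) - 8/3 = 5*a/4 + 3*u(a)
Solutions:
 u(a) = C1*sin(sqrt(3)*a) + C2*cos(sqrt(3)*a) - 5*a/12 - 8/9


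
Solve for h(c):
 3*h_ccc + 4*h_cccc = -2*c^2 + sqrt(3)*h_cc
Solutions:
 h(c) = C1 + C2*c + C3*exp(c*(-3 + sqrt(9 + 16*sqrt(3)))/8) + C4*exp(-c*(3 + sqrt(9 + 16*sqrt(3)))/8) + sqrt(3)*c^4/18 + 2*c^3/3 + c^2*(8/3 + 2*sqrt(3))


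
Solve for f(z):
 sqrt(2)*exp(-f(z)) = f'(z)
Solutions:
 f(z) = log(C1 + sqrt(2)*z)


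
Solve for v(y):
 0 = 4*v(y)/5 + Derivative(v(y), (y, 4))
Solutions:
 v(y) = (C1*sin(5^(3/4)*y/5) + C2*cos(5^(3/4)*y/5))*exp(-5^(3/4)*y/5) + (C3*sin(5^(3/4)*y/5) + C4*cos(5^(3/4)*y/5))*exp(5^(3/4)*y/5)


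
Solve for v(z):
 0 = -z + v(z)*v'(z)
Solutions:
 v(z) = -sqrt(C1 + z^2)
 v(z) = sqrt(C1 + z^2)


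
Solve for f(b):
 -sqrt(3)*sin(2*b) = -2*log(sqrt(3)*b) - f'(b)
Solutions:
 f(b) = C1 - 2*b*log(b) - b*log(3) + 2*b - sqrt(3)*cos(2*b)/2


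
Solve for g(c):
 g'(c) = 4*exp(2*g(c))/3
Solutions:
 g(c) = log(-1/(C1 + 4*c))/2 - log(2) + log(6)/2
 g(c) = log(-sqrt(-1/(C1 + 4*c))) - log(2) + log(6)/2


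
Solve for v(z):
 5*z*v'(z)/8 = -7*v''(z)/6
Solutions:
 v(z) = C1 + C2*erf(sqrt(210)*z/28)


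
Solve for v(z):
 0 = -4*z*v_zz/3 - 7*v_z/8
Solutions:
 v(z) = C1 + C2*z^(11/32)


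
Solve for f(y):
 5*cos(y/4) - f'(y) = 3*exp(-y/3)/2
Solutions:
 f(y) = C1 + 20*sin(y/4) + 9*exp(-y/3)/2
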